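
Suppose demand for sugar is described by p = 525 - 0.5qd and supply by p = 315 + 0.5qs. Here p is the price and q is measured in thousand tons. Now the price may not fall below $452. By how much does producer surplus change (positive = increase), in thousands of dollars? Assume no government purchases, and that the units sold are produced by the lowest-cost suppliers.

3648

Rearranging demand gives qd = 1050 - 2p; rearranging supply gives qs = 2p - 630. Equilibrium: 1050 - 2p = 2p - 630, so 1680 = 4p and p* = 420, q* = 210.
Because the floor (452) lies above the market-clearing price, it is binding.
At p = 452: qd = 1050 - 2·452 = 146 and qs = 2·452 - 630 = 274.
Producer surplus without the control is ½ · (420 - 315) · 210 = 11025.
With the floor, 146 units are sold at 452. The supply price at q = 146 is 388, so PS = ½ · [(452 - 315) + (452 - 388)] · 146 = 14673.
Change in producer surplus = 14673 - 11025 = 3648.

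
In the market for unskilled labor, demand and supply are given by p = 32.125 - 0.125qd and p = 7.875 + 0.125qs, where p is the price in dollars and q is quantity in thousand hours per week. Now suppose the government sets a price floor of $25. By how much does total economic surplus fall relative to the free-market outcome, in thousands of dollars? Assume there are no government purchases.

Rearranging demand gives qd = 257 - 8p; rearranging supply gives qs = 8p - 63. Setting quantity demanded equal to quantity supplied, 257 - 8p = 8p - 63, gives p* = 20 and q* = 97.
The floor of 25 is above the equilibrium price 20, so it binds.
At p = 25: qd = 257 - 8·25 = 57 and qs = 8·25 - 63 = 137.
Quantity traded falls to 57. At q = 57 the demand price is (257 - 57)/8 = 25 and the supply price is (63 + 57)/8 = 15.
Deadweight loss = ½ · (25 - 15) · (97 - 57) = ½ · 10 · 40 = 200.

200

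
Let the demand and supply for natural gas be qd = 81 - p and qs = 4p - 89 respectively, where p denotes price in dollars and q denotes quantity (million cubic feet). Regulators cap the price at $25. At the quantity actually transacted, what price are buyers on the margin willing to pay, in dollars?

70

Setting quantity demanded equal to quantity supplied, 81 - p = 4p - 89, gives p* = 34 and q* = 47.
Since 25 < 34, the ceiling is binding.
At p = 25: qd = 81 - 25 = 56 and qs = 4·25 - 89 = 11.
Only 11 units reach the market. On the demand curve, the marginal buyer's willingness to pay at q = 11 is (81 - 11) = 70.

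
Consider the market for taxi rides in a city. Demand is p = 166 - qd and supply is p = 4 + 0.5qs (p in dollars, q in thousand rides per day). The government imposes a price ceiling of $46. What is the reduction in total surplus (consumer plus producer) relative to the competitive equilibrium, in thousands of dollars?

432

Rearranging demand gives qd = 166 - p; rearranging supply gives qs = 2p - 8. Equilibrium: 166 - p = 2p - 8, so 174 = 3p and p* = 58, q* = 108.
Because the ceiling (46) lies below the market-clearing price, it is binding.
At p = 46: qd = 166 - 46 = 120 and qs = 2·46 - 8 = 84.
Quantity traded falls to 84. At q = 84 the demand price is 166 - 84 = 82 and the supply price is (8 + 84)/2 = 46.
Deadweight loss = ½ · (82 - 46) · (108 - 84) = ½ · 36 · 24 = 432.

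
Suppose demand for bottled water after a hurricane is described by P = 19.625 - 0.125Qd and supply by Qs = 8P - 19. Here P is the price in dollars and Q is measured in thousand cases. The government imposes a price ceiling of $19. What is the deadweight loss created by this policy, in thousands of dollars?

Rearranging demand gives Qd = 157 - 8P. Without the control the market clears where 157 - 8P = 8P - 19, i.e. P* = 11 and Q* = 69.
Since 19 is above P* = 11, the ceiling does not bind and the free-market outcome prevails.
Since the control does not bind, no trades are prevented and deadweight loss is zero.

0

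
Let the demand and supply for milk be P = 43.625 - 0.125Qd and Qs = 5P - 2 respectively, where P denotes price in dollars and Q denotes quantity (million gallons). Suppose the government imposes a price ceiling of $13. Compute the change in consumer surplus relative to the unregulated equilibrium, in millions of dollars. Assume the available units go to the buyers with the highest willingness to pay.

575.75

Rearranging demand gives Qd = 349 - 8P. Setting quantity demanded equal to quantity supplied, 349 - 8P = 5P - 2, gives P* = 27 and Q* = 133.
Since 13 < 27, the ceiling is binding.
At P = 13: Qd = 349 - 8·13 = 245 and Qs = 5·13 - 2 = 63.
Consumer surplus without the control is ½ · (43.625 - 27) · 133 = 1105.5625.
With the ceiling, 63 units are sold at 13 (assume they go to the highest-value buyers). The demand price at Q = 63 is 35.75, so CS = ½ · [(43.625 - 13) + (35.75 - 13)] · 63 = 1681.3125.
Change in consumer surplus = 1681.3125 - 1105.5625 = 575.75.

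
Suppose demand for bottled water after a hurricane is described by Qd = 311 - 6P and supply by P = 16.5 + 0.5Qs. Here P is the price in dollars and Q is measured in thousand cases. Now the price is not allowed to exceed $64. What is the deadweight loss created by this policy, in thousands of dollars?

0

Rearranging supply gives Qs = 2P - 33. Equilibrium: 311 - 6P = 2P - 33, so 344 = 8P and P* = 43, Q* = 53.
The ceiling of 64 is above the equilibrium price 43, so it is not binding; the market clears at P* = 43, Q* = 53.
Since the control does not bind, no trades are prevented and deadweight loss is zero.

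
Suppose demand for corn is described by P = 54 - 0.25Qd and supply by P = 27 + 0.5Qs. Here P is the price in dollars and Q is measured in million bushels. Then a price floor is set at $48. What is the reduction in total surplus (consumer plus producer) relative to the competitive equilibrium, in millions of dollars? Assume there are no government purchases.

Rearranging demand gives Qd = 216 - 4P; rearranging supply gives Qs = 2P - 54. Without the control the market clears where 216 - 4P = 2P - 54, i.e. P* = 45 and Q* = 36.
Since 48 > 45, the floor is binding.
At P = 48: Qd = 216 - 4·48 = 24 and Qs = 2·48 - 54 = 42.
Quantity traded falls to 24. At Q = 24 the demand price is (216 - 24)/4 = 48 and the supply price is (54 + 24)/2 = 39.
Deadweight loss = ½ · (48 - 39) · (36 - 24) = ½ · 9 · 12 = 54.

54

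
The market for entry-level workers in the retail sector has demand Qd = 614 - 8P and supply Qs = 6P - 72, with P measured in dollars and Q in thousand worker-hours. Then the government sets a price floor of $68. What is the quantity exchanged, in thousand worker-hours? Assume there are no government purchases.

Equilibrium: 614 - 8P = 6P - 72, so 686 = 14P and P* = 49, Q* = 222.
Because the floor (68) lies above the market-clearing price, it is binding.
At P = 68: Qd = 614 - 8·68 = 70 and Qs = 6·68 - 72 = 336.
The quantity actually transacted is the short side, demand: 70.

70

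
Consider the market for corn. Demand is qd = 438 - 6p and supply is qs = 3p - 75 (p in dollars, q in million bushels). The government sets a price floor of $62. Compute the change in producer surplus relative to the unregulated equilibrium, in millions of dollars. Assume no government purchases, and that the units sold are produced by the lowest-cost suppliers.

180

In a free market, 438 - 6p = 3p - 75 gives the equilibrium p* = 57, q* = 96.
The floor of 62 is above the equilibrium price 57, so it binds.
At p = 62: qd = 438 - 6·62 = 66 and qs = 3·62 - 75 = 111.
Producer surplus without the control is ½ · (57 - 25) · 96 = 1536.
With the floor, 66 units are sold at 62. The supply price at q = 66 is 47, so PS = ½ · [(62 - 25) + (62 - 47)] · 66 = 1716.
Change in producer surplus = 1716 - 1536 = 180.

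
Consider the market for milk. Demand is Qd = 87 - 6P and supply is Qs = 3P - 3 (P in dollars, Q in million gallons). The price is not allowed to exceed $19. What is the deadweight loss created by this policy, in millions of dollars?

0

Equilibrium: 87 - 6P = 3P - 3, so 90 = 9P and P* = 10, Q* = 27.
The ceiling of 19 is above the equilibrium price 10, so it is not binding; the market clears at P* = 10, Q* = 27.
Since the control does not bind, no trades are prevented and deadweight loss is zero.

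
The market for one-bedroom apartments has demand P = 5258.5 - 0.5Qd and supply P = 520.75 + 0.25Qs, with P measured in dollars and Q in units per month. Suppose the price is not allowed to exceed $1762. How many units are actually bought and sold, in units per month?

4965

Rearranging demand gives Qd = 10517 - 2P; rearranging supply gives Qs = 4P - 2083. Equilibrium: 10517 - 2P = 4P - 2083, so 12600 = 6P and P* = 2100, Q* = 6317.
Because the ceiling (1762) lies below the market-clearing price, it is binding.
At P = 1762: Qd = 10517 - 2·1762 = 6993 and Qs = 4·1762 - 2083 = 4965.
The quantity actually transacted is the short side, supply: 4965.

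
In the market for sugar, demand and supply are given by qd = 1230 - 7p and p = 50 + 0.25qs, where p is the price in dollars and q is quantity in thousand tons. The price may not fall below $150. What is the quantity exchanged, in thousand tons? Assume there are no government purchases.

180

Rearranging supply gives qs = 4p - 200. In a free market, 1230 - 7p = 4p - 200 gives the equilibrium p* = 130, q* = 320.
The floor of 150 is above the equilibrium price 130, so it binds.
At p = 150: qd = 1230 - 7·150 = 180 and qs = 4·150 - 200 = 400.
The quantity actually transacted is the short side, demand: 180.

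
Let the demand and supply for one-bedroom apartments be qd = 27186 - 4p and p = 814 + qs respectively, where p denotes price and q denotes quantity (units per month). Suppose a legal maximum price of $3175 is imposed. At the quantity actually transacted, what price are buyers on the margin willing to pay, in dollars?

6206.25

Rearranging supply gives qs = p - 814. Equilibrium: 27186 - 4p = p - 814, so 28000 = 5p and p* = 5600, q* = 4786.
The ceiling of 3175 is below the equilibrium price 5600, so it binds.
At p = 3175: qd = 27186 - 4·3175 = 14486 and qs = 3175 - 814 = 2361.
Only 2361 units reach the market. On the demand curve, the marginal buyer's willingness to pay at q = 2361 is (27186 - 2361)/4 = 6206.25.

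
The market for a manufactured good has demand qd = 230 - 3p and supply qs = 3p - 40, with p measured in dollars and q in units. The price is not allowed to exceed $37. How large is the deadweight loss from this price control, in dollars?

192

Setting quantity demanded equal to quantity supplied, 230 - 3p = 3p - 40, gives p* = 45 and q* = 95.
The ceiling of 37 is below the equilibrium price 45, so it binds.
At p = 37: qd = 230 - 3·37 = 119 and qs = 3·37 - 40 = 71.
Quantity traded falls to 71. At q = 71 the demand price is (230 - 71)/3 = 53 and the supply price is (40 + 71)/3 = 37.
Deadweight loss = ½ · (53 - 37) · (95 - 71) = ½ · 16 · 24 = 192.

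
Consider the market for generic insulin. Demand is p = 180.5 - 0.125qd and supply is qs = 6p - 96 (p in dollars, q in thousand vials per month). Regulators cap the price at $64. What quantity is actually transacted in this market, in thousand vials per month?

288

Rearranging demand gives qd = 1444 - 8p. Without the control the market clears where 1444 - 8p = 6p - 96, i.e. p* = 110 and q* = 564.
The ceiling of 64 is below the equilibrium price 110, so it binds.
At p = 64: qd = 1444 - 8·64 = 932 and qs = 6·64 - 96 = 288.
The quantity actually transacted is the short side, supply: 288.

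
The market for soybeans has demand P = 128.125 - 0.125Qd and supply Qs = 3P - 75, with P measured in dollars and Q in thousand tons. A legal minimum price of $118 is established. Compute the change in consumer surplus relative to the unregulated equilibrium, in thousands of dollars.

Rearranging demand gives Qd = 1025 - 8P. Equilibrium: 1025 - 8P = 3P - 75, so 1100 = 11P and P* = 100, Q* = 225.
The floor of 118 is above the equilibrium price 100, so it binds.
At P = 118: Qd = 1025 - 8·118 = 81 and Qs = 3·118 - 75 = 279.
Consumer surplus without the control is ½ · (128.125 - 100) · 225 = 3164.0625.
With the floor, consumers buy 81 units at 118, so CS = ½ · (128.125 - 118) · 81 = 410.0625.
Change in consumer surplus = 410.0625 - 3164.0625 = -2754.

-2754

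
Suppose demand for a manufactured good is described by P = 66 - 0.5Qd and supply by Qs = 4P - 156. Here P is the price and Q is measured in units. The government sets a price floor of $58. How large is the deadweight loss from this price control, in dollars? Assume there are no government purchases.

150

Rearranging demand gives Qd = 132 - 2P. Without the control the market clears where 132 - 2P = 4P - 156, i.e. P* = 48 and Q* = 36.
Since 58 > 48, the floor is binding.
At P = 58: Qd = 132 - 2·58 = 16 and Qs = 4·58 - 156 = 76.
Quantity traded falls to 16. At Q = 16 the demand price is (132 - 16)/2 = 58 and the supply price is (156 + 16)/4 = 43.
Deadweight loss = ½ · (58 - 43) · (36 - 16) = ½ · 15 · 20 = 150.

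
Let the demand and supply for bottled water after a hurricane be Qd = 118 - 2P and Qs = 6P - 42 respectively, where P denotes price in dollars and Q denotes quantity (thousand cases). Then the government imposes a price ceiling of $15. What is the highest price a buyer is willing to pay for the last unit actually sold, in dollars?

35

In a free market, 118 - 2P = 6P - 42 gives the equilibrium P* = 20, Q* = 78.
The ceiling of 15 is below the equilibrium price 20, so it binds.
At P = 15: Qd = 118 - 2·15 = 88 and Qs = 6·15 - 42 = 48.
Only 48 units reach the market. On the demand curve, the marginal buyer's willingness to pay at Q = 48 is (118 - 48)/2 = 35.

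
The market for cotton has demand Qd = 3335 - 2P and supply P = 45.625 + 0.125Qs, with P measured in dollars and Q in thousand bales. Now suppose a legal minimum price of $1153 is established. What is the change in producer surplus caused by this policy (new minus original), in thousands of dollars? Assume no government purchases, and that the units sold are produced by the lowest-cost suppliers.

652434.75

Rearranging supply gives Qs = 8P - 365. Setting quantity demanded equal to quantity supplied, 3335 - 2P = 8P - 365, gives P* = 370 and Q* = 2595.
Since 1153 > 370, the floor is binding.
At P = 1153: Qd = 3335 - 2·1153 = 1029 and Qs = 8·1153 - 365 = 8859.
Producer surplus without the control is ½ · (370 - 45.625) · 2595 = 420876.5625.
With the floor, 1029 units are sold at 1153. The supply price at Q = 1029 is 174.25, so PS = ½ · [(1153 - 45.625) + (1153 - 174.25)] · 1029 = 1073311.3125.
Change in producer surplus = 1073311.3125 - 420876.5625 = 652434.75.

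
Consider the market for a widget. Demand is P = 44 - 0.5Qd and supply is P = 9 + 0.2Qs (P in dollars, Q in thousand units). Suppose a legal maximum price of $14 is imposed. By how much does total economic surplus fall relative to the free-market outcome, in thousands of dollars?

Rearranging demand gives Qd = 88 - 2P; rearranging supply gives Qs = 5P - 45. Equilibrium: 88 - 2P = 5P - 45, so 133 = 7P and P* = 19, Q* = 50.
The ceiling of 14 is below the equilibrium price 19, so it binds.
At P = 14: Qd = 88 - 2·14 = 60 and Qs = 5·14 - 45 = 25.
Quantity traded falls to 25. At Q = 25 the demand price is (88 - 25)/2 = 31.5 and the supply price is (45 + 25)/5 = 14.
Deadweight loss = ½ · (31.5 - 14) · (50 - 25) = ½ · 17.5 · 25 = 218.75.

218.75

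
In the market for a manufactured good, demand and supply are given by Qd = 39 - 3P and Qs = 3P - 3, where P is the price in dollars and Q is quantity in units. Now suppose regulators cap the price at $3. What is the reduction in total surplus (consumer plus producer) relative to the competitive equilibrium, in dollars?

48

Setting quantity demanded equal to quantity supplied, 39 - 3P = 3P - 3, gives P* = 7 and Q* = 18.
Since 3 < 7, the ceiling is binding.
At P = 3: Qd = 39 - 3·3 = 30 and Qs = 3·3 - 3 = 6.
Quantity traded falls to 6. At Q = 6 the demand price is (39 - 6)/3 = 11 and the supply price is (3 + 6)/3 = 3.
Deadweight loss = ½ · (11 - 3) · (18 - 6) = ½ · 8 · 12 = 48.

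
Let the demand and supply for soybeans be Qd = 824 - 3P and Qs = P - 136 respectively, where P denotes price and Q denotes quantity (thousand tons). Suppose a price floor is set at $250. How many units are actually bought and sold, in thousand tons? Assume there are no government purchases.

Without the control the market clears where 824 - 3P = P - 136, i.e. P* = 240 and Q* = 104.
The floor of 250 is above the equilibrium price 240, so it binds.
At P = 250: Qd = 824 - 3·250 = 74 and Qs = 250 - 136 = 114.
The quantity actually transacted is the short side, demand: 74.

74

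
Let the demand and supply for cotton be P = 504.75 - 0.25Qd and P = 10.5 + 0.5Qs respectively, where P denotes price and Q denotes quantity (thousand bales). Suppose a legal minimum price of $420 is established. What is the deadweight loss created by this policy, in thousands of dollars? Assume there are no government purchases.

38400

Rearranging demand gives Qd = 2019 - 4P; rearranging supply gives Qs = 2P - 21. Equilibrium: 2019 - 4P = 2P - 21, so 2040 = 6P and P* = 340, Q* = 659.
Because the floor (420) lies above the market-clearing price, it is binding.
At P = 420: Qd = 2019 - 4·420 = 339 and Qs = 2·420 - 21 = 819.
Quantity traded falls to 339. At Q = 339 the demand price is (2019 - 339)/4 = 420 and the supply price is (21 + 339)/2 = 180.
Deadweight loss = ½ · (420 - 180) · (659 - 339) = ½ · 240 · 320 = 38400.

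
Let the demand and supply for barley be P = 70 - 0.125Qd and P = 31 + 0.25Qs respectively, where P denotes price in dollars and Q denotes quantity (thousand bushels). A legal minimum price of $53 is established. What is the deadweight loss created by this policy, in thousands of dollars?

0

Rearranging demand gives Qd = 560 - 8P; rearranging supply gives Qs = 4P - 124. In a free market, 560 - 8P = 4P - 124 gives the equilibrium P* = 57, Q* = 104.
Since 53 is below P* = 57, the floor does not bind and the free-market outcome prevails.
Since the control does not bind, no trades are prevented and deadweight loss is zero.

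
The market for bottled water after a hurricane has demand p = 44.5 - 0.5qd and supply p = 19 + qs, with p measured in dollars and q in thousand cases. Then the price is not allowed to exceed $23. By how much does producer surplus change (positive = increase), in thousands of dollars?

-136.5

Rearranging demand gives qd = 89 - 2p; rearranging supply gives qs = p - 19. Without the control the market clears where 89 - 2p = p - 19, i.e. p* = 36 and q* = 17.
The ceiling of 23 is below the equilibrium price 36, so it binds.
At p = 23: qd = 89 - 2·23 = 43 and qs = 23 - 19 = 4.
Producer surplus without the control is ½ · (36 - 19) · 17 = 144.5.
With the ceiling, producers sell 4 units at 23, so PS = ½ · (23 - 19) · 4 = 8.
Change in producer surplus = 8 - 144.5 = -136.5.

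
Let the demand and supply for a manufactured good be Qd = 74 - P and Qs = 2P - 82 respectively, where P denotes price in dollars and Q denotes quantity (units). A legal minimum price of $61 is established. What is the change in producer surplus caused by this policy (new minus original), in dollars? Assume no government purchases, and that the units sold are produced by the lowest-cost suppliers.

96.75

Setting quantity demanded equal to quantity supplied, 74 - P = 2P - 82, gives P* = 52 and Q* = 22.
Since 61 > 52, the floor is binding.
At P = 61: Qd = 74 - 61 = 13 and Qs = 2·61 - 82 = 40.
Producer surplus without the control is ½ · (52 - 41) · 22 = 121.
With the floor, 13 units are sold at 61. The supply price at Q = 13 is 47.5, so PS = ½ · [(61 - 41) + (61 - 47.5)] · 13 = 217.75.
Change in producer surplus = 217.75 - 121 = 96.75.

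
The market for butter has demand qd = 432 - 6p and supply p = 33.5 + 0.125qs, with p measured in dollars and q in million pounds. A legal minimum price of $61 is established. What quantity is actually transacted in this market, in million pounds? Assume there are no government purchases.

66

Rearranging supply gives qs = 8p - 268. Setting quantity demanded equal to quantity supplied, 432 - 6p = 8p - 268, gives p* = 50 and q* = 132.
Because the floor (61) lies above the market-clearing price, it is binding.
At p = 61: qd = 432 - 6·61 = 66 and qs = 8·61 - 268 = 220.
The quantity actually transacted is the short side, demand: 66.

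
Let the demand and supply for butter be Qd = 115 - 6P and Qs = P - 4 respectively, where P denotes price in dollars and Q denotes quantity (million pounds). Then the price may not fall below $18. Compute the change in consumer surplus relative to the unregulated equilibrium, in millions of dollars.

-10

In a free market, 115 - 6P = P - 4 gives the equilibrium P* = 17, Q* = 13.
Since 18 > 17, the floor is binding.
At P = 18: Qd = 115 - 6·18 = 7 and Qs = 18 - 4 = 14.
Consumer surplus without the control is ½ · (115/6 - 17) · 13 = 169/12.
With the floor, consumers buy 7 units at 18, so CS = ½ · (115/6 - 18) · 7 = 49/12.
Change in consumer surplus = 49/12 - 169/12 = -10.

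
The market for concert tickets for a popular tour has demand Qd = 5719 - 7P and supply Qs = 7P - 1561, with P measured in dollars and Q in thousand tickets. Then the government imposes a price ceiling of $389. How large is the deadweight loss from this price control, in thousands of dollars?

120127

Equilibrium: 5719 - 7P = 7P - 1561, so 7280 = 14P and P* = 520, Q* = 2079.
Because the ceiling (389) lies below the market-clearing price, it is binding.
At P = 389: Qd = 5719 - 7·389 = 2996 and Qs = 7·389 - 1561 = 1162.
Quantity traded falls to 1162. At Q = 1162 the demand price is (5719 - 1162)/7 = 651 and the supply price is (1561 + 1162)/7 = 389.
Deadweight loss = ½ · (651 - 389) · (2079 - 1162) = ½ · 262 · 917 = 120127.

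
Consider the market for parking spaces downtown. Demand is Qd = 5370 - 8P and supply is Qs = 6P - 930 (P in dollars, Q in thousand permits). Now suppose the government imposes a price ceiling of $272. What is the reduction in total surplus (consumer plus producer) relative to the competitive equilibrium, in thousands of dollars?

In a free market, 5370 - 8P = 6P - 930 gives the equilibrium P* = 450, Q* = 1770.
Because the ceiling (272) lies below the market-clearing price, it is binding.
At P = 272: Qd = 5370 - 8·272 = 3194 and Qs = 6·272 - 930 = 702.
Quantity traded falls to 702. At Q = 702 the demand price is (5370 - 702)/8 = 583.5 and the supply price is (930 + 702)/6 = 272.
Deadweight loss = ½ · (583.5 - 272) · (1770 - 702) = ½ · 311.5 · 1068 = 166341.

166341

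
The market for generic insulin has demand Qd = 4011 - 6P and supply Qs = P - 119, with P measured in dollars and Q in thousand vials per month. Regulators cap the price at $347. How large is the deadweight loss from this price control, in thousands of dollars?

34445.25

Equilibrium: 4011 - 6P = P - 119, so 4130 = 7P and P* = 590, Q* = 471.
Since 347 < 590, the ceiling is binding.
At P = 347: Qd = 4011 - 6·347 = 1929 and Qs = 347 - 119 = 228.
Quantity traded falls to 228. At Q = 228 the demand price is (4011 - 228)/6 = 630.5 and the supply price is 119 + 228 = 347.
Deadweight loss = ½ · (630.5 - 347) · (471 - 228) = ½ · 283.5 · 243 = 34445.25.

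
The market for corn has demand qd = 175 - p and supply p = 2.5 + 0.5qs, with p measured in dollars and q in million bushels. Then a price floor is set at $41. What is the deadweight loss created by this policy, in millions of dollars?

0

Rearranging supply gives qs = 2p - 5. Without the control the market clears where 175 - p = 2p - 5, i.e. p* = 60 and q* = 115.
Since 41 is below p* = 60, the floor does not bind and the free-market outcome prevails.
Since the control does not bind, no trades are prevented and deadweight loss is zero.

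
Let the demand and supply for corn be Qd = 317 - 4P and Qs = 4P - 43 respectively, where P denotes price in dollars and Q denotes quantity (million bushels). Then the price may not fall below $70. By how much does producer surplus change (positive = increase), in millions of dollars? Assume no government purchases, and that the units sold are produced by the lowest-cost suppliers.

-325

Setting quantity demanded equal to quantity supplied, 317 - 4P = 4P - 43, gives P* = 45 and Q* = 137.
Since 70 > 45, the floor is binding.
At P = 70: Qd = 317 - 4·70 = 37 and Qs = 4·70 - 43 = 237.
Producer surplus without the control is ½ · (45 - 10.75) · 137 = 2346.125.
With the floor, 37 units are sold at 70. The supply price at Q = 37 is 20, so PS = ½ · [(70 - 10.75) + (70 - 20)] · 37 = 2021.125.
Change in producer surplus = 2021.125 - 2346.125 = -325.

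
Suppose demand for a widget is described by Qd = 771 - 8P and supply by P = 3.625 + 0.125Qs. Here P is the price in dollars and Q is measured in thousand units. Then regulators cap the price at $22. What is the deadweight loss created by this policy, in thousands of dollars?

6272

Rearranging supply gives Qs = 8P - 29. Equilibrium: 771 - 8P = 8P - 29, so 800 = 16P and P* = 50, Q* = 371.
Since 22 < 50, the ceiling is binding.
At P = 22: Qd = 771 - 8·22 = 595 and Qs = 8·22 - 29 = 147.
Quantity traded falls to 147. At Q = 147 the demand price is (771 - 147)/8 = 78 and the supply price is (29 + 147)/8 = 22.
Deadweight loss = ½ · (78 - 22) · (371 - 147) = ½ · 56 · 224 = 6272.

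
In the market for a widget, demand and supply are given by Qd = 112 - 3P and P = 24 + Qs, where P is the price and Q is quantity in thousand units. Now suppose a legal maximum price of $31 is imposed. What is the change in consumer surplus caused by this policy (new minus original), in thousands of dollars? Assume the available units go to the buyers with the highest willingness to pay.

Rearranging supply gives Qs = P - 24. Equilibrium: 112 - 3P = P - 24, so 136 = 4P and P* = 34, Q* = 10.
Since 31 < 34, the ceiling is binding.
At P = 31: Qd = 112 - 3·31 = 19 and Qs = 31 - 24 = 7.
Consumer surplus without the control is ½ · (112/3 - 34) · 10 = 50/3.
With the ceiling, 7 units are sold at 31 (assume they go to the highest-value buyers). The demand price at Q = 7 is 35, so CS = ½ · [(112/3 - 31) + (35 - 31)] · 7 = 217/6.
Change in consumer surplus = 217/6 - 50/3 = 19.5.

19.5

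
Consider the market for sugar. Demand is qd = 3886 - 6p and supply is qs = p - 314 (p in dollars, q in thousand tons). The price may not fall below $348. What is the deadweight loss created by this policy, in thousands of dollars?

Equilibrium: 3886 - 6p = p - 314, so 4200 = 7p and p* = 600, q* = 286.
The floor of 348 is below the equilibrium price 600, so it is not binding; the market clears at p* = 600, q* = 286.
Since the control does not bind, no trades are prevented and deadweight loss is zero.

0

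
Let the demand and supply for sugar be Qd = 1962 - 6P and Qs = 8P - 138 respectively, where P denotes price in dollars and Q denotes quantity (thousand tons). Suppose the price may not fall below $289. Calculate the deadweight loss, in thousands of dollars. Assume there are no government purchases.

101435.25

In a free market, 1962 - 6P = 8P - 138 gives the equilibrium P* = 150, Q* = 1062.
Since 289 > 150, the floor is binding.
At P = 289: Qd = 1962 - 6·289 = 228 and Qs = 8·289 - 138 = 2174.
Quantity traded falls to 228. At Q = 228 the demand price is (1962 - 228)/6 = 289 and the supply price is (138 + 228)/8 = 45.75.
Deadweight loss = ½ · (289 - 45.75) · (1062 - 228) = ½ · 243.25 · 834 = 101435.25.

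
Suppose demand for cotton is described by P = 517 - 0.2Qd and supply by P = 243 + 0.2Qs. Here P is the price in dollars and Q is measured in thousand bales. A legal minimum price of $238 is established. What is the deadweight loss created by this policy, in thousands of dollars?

Rearranging demand gives Qd = 2585 - 5P; rearranging supply gives Qs = 5P - 1215. Setting quantity demanded equal to quantity supplied, 2585 - 5P = 5P - 1215, gives P* = 380 and Q* = 685.
Since 238 is below P* = 380, the floor does not bind and the free-market outcome prevails.
Since the control does not bind, no trades are prevented and deadweight loss is zero.

0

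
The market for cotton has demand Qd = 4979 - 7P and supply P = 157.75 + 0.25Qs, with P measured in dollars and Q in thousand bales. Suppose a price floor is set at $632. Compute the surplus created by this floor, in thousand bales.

Rearranging supply gives Qs = 4P - 631. Without the control the market clears where 4979 - 7P = 4P - 631, i.e. P* = 510 and Q* = 1409.
The floor of 632 is above the equilibrium price 510, so it binds.
At P = 632: Qd = 4979 - 7·632 = 555 and Qs = 4·632 - 631 = 1897.
Surplus = Qs - Qd = 1897 - 555 = 1342.

1342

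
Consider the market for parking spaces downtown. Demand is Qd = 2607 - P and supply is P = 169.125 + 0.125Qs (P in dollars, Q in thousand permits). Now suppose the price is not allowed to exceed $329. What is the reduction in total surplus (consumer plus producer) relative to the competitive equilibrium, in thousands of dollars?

Rearranging supply gives Qs = 8P - 1353. In a free market, 2607 - P = 8P - 1353 gives the equilibrium P* = 440, Q* = 2167.
The ceiling of 329 is below the equilibrium price 440, so it binds.
At P = 329: Qd = 2607 - 329 = 2278 and Qs = 8·329 - 1353 = 1279.
Quantity traded falls to 1279. At Q = 1279 the demand price is 2607 - 1279 = 1328 and the supply price is (1353 + 1279)/8 = 329.
Deadweight loss = ½ · (1328 - 329) · (2167 - 1279) = ½ · 999 · 888 = 443556.

443556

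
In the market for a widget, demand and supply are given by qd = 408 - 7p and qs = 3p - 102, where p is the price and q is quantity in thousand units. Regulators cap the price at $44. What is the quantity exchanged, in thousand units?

Without the control the market clears where 408 - 7p = 3p - 102, i.e. p* = 51 and q* = 51.
Since 44 < 51, the ceiling is binding.
At p = 44: qd = 408 - 7·44 = 100 and qs = 3·44 - 102 = 30.
The quantity actually transacted is the short side, supply: 30.

30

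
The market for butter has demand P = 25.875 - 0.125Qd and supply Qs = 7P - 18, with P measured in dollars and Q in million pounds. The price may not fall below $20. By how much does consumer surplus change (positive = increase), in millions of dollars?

Rearranging demand gives Qd = 207 - 8P. Without the control the market clears where 207 - 8P = 7P - 18, i.e. P* = 15 and Q* = 87.
Because the floor (20) lies above the market-clearing price, it is binding.
At P = 20: Qd = 207 - 8·20 = 47 and Qs = 7·20 - 18 = 122.
Consumer surplus without the control is ½ · (25.875 - 15) · 87 = 473.0625.
With the floor, consumers buy 47 units at 20, so CS = ½ · (25.875 - 20) · 47 = 138.0625.
Change in consumer surplus = 138.0625 - 473.0625 = -335.

-335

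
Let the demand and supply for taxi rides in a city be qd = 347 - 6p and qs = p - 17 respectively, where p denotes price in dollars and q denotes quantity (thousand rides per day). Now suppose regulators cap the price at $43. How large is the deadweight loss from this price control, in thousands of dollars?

Setting quantity demanded equal to quantity supplied, 347 - 6p = p - 17, gives p* = 52 and q* = 35.
Because the ceiling (43) lies below the market-clearing price, it is binding.
At p = 43: qd = 347 - 6·43 = 89 and qs = 43 - 17 = 26.
Quantity traded falls to 26. At q = 26 the demand price is (347 - 26)/6 = 53.5 and the supply price is 17 + 26 = 43.
Deadweight loss = ½ · (53.5 - 43) · (35 - 26) = ½ · 10.5 · 9 = 47.25.

47.25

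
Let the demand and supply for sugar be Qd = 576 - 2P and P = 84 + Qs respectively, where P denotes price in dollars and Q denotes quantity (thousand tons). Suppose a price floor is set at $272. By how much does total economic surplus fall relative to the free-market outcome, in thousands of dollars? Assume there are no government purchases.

8112

Rearranging supply gives Qs = P - 84. Equilibrium: 576 - 2P = P - 84, so 660 = 3P and P* = 220, Q* = 136.
Because the floor (272) lies above the market-clearing price, it is binding.
At P = 272: Qd = 576 - 2·272 = 32 and Qs = 272 - 84 = 188.
Quantity traded falls to 32. At Q = 32 the demand price is (576 - 32)/2 = 272 and the supply price is 84 + 32 = 116.
Deadweight loss = ½ · (272 - 116) · (136 - 32) = ½ · 156 · 104 = 8112.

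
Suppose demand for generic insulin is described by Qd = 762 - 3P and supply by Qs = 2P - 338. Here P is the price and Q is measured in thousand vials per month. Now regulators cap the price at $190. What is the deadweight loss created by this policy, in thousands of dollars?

1500

In a free market, 762 - 3P = 2P - 338 gives the equilibrium P* = 220, Q* = 102.
Since 190 < 220, the ceiling is binding.
At P = 190: Qd = 762 - 3·190 = 192 and Qs = 2·190 - 338 = 42.
Quantity traded falls to 42. At Q = 42 the demand price is (762 - 42)/3 = 240 and the supply price is (338 + 42)/2 = 190.
Deadweight loss = ½ · (240 - 190) · (102 - 42) = ½ · 50 · 60 = 1500.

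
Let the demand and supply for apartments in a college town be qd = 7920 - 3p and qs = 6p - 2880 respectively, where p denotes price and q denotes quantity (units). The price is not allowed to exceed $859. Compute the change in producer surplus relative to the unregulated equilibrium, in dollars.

Equilibrium: 7920 - 3p = 6p - 2880, so 10800 = 9p and p* = 1200, q* = 4320.
Because the ceiling (859) lies below the market-clearing price, it is binding.
At p = 859: qd = 7920 - 3·859 = 5343 and qs = 6·859 - 2880 = 2274.
Producer surplus without the control is ½ · (1200 - 480) · 4320 = 1555200.
With the ceiling, producers sell 2274 units at 859, so PS = ½ · (859 - 480) · 2274 = 430923.
Change in producer surplus = 430923 - 1555200 = -1124277.

-1124277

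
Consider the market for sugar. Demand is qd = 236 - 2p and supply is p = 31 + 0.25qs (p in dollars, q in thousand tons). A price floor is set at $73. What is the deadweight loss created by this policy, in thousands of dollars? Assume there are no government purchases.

Rearranging supply gives qs = 4p - 124. In a free market, 236 - 2p = 4p - 124 gives the equilibrium p* = 60, q* = 116.
The floor of 73 is above the equilibrium price 60, so it binds.
At p = 73: qd = 236 - 2·73 = 90 and qs = 4·73 - 124 = 168.
Quantity traded falls to 90. At q = 90 the demand price is (236 - 90)/2 = 73 and the supply price is (124 + 90)/4 = 53.5.
Deadweight loss = ½ · (73 - 53.5) · (116 - 90) = ½ · 19.5 · 26 = 253.5.

253.5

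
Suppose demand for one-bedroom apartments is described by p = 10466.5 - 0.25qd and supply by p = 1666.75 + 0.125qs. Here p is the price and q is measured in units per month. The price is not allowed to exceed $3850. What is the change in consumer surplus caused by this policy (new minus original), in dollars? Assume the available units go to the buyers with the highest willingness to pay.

8599500

Rearranging demand gives qd = 41866 - 4p; rearranging supply gives qs = 8p - 13334. Setting quantity demanded equal to quantity supplied, 41866 - 4p = 8p - 13334, gives p* = 4600 and q* = 23466.
Since 3850 < 4600, the ceiling is binding.
At p = 3850: qd = 41866 - 4·3850 = 26466 and qs = 8·3850 - 13334 = 17466.
Consumer surplus without the control is ½ · (10466.5 - 4600) · 23466 = 68831644.5.
With the ceiling, 17466 units are sold at 3850 (assume they go to the highest-value buyers). The demand price at q = 17466 is 6100, so CS = ½ · [(10466.5 - 3850) + (6100 - 3850)] · 17466 = 77431144.5.
Change in consumer surplus = 77431144.5 - 68831644.5 = 8599500.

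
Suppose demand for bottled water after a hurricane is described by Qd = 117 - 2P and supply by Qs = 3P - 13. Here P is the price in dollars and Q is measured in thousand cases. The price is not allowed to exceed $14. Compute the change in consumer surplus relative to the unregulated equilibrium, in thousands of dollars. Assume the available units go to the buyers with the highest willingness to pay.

24

Equilibrium: 117 - 2P = 3P - 13, so 130 = 5P and P* = 26, Q* = 65.
Because the ceiling (14) lies below the market-clearing price, it is binding.
At P = 14: Qd = 117 - 2·14 = 89 and Qs = 3·14 - 13 = 29.
Consumer surplus without the control is ½ · (58.5 - 26) · 65 = 1056.25.
With the ceiling, 29 units are sold at 14 (assume they go to the highest-value buyers). The demand price at Q = 29 is 44, so CS = ½ · [(58.5 - 14) + (44 - 14)] · 29 = 1080.25.
Change in consumer surplus = 1080.25 - 1056.25 = 24.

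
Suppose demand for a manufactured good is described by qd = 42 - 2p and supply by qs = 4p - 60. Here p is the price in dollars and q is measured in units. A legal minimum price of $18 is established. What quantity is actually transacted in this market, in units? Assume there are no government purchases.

Without the control the market clears where 42 - 2p = 4p - 60, i.e. p* = 17 and q* = 8.
Since 18 > 17, the floor is binding.
At p = 18: qd = 42 - 2·18 = 6 and qs = 4·18 - 60 = 12.
The quantity actually transacted is the short side, demand: 6.

6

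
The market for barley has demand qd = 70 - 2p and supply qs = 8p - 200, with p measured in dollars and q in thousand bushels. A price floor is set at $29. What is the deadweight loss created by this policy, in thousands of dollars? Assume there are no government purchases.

5

Equilibrium: 70 - 2p = 8p - 200, so 270 = 10p and p* = 27, q* = 16.
Because the floor (29) lies above the market-clearing price, it is binding.
At p = 29: qd = 70 - 2·29 = 12 and qs = 8·29 - 200 = 32.
Quantity traded falls to 12. At q = 12 the demand price is (70 - 12)/2 = 29 and the supply price is (200 + 12)/8 = 26.5.
Deadweight loss = ½ · (29 - 26.5) · (16 - 12) = ½ · 2.5 · 4 = 5.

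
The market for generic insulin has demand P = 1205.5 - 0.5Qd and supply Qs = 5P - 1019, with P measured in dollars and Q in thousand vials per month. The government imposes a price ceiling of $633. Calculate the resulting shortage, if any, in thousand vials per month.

0

Rearranging demand gives Qd = 2411 - 2P. Equilibrium: 2411 - 2P = 5P - 1019, so 3430 = 7P and P* = 490, Q* = 1431.
Since 633 is above P* = 490, the ceiling does not bind and the free-market outcome prevails.
Since the control does not bind, there is no shortage.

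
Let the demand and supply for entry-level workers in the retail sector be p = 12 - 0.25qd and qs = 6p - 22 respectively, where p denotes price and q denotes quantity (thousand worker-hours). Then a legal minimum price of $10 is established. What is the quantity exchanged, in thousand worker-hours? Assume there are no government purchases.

8

Rearranging demand gives qd = 48 - 4p. Without the control the market clears where 48 - 4p = 6p - 22, i.e. p* = 7 and q* = 20.
Since 10 > 7, the floor is binding.
At p = 10: qd = 48 - 4·10 = 8 and qs = 6·10 - 22 = 38.
The quantity actually transacted is the short side, demand: 8.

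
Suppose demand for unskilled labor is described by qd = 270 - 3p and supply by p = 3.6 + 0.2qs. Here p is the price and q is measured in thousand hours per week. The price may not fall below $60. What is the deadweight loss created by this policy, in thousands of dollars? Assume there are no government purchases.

Rearranging supply gives qs = 5p - 18. Equilibrium: 270 - 3p = 5p - 18, so 288 = 8p and p* = 36, q* = 162.
The floor of 60 is above the equilibrium price 36, so it binds.
At p = 60: qd = 270 - 3·60 = 90 and qs = 5·60 - 18 = 282.
Quantity traded falls to 90. At q = 90 the demand price is (270 - 90)/3 = 60 and the supply price is (18 + 90)/5 = 21.6.
Deadweight loss = ½ · (60 - 21.6) · (162 - 90) = ½ · 38.4 · 72 = 1382.4.

1382.4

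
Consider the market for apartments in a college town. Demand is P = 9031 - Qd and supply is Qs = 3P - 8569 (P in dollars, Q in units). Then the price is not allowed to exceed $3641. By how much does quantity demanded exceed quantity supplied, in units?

Rearranging demand gives Qd = 9031 - P. Setting quantity demanded equal to quantity supplied, 9031 - P = 3P - 8569, gives P* = 4400 and Q* = 4631.
Because the ceiling (3641) lies below the market-clearing price, it is binding.
At P = 3641: Qd = 9031 - 3641 = 5390 and Qs = 3·3641 - 8569 = 2354.
Shortage = Qd - Qs = 5390 - 2354 = 3036.

3036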